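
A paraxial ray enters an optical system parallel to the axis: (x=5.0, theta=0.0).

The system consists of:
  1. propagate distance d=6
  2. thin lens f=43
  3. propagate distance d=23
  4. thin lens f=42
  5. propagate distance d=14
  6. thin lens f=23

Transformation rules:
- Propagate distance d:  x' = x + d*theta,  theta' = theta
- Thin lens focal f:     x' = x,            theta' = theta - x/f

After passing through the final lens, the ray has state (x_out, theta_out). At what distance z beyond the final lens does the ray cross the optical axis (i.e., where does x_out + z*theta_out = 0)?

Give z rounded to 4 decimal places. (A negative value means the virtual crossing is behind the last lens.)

Initial: x=5.0000 theta=0.0000
After 1 (propagate distance d=6): x=5.0000 theta=0.0000
After 2 (thin lens f=43): x=5.0000 theta=-5/43 (≈-0.1163)
After 3 (propagate distance d=23): x=100/43 (≈2.3256) theta=-5/43 (≈-0.1163)
After 4 (thin lens f=42): x=100/43 (≈2.3256) theta=-155/903 (≈-0.1717)
After 5 (propagate distance d=14): x=-10/129 (≈-0.0775) theta=-155/903 (≈-0.1717)
After 6 (thin lens f=23): x=-10/129 (≈-0.0775) theta=-1165/6923 (≈-0.1683)
z_focus = -x_out/theta_out = -(-10/129)/(-1165/6923) = -322/699 ≈ -0.4607
Rounded to 4 decimal places: z = -0.4607

Answer: -0.4607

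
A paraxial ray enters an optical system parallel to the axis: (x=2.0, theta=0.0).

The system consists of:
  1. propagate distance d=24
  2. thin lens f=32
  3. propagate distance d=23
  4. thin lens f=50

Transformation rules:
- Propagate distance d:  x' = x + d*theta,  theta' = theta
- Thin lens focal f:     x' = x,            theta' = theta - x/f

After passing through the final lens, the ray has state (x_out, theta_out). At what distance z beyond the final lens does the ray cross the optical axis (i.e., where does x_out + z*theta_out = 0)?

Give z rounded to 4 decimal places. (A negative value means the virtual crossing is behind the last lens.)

Answer: 7.6271

Derivation:
Initial: x=2.0000 theta=0.0000
After 1 (propagate distance d=24): x=2.0000 theta=0.0000
After 2 (thin lens f=32): x=2.0000 theta=-0.0625
After 3 (propagate distance d=23): x=0.5625 theta=-0.0625
After 4 (thin lens f=50): x=0.5625 theta=-59/800 (≈-0.0738)
z_focus = -x_out/theta_out = -(0.5625)/(-59/800) = 450/59 ≈ 7.6271
Rounded to 4 decimal places: z = 7.6271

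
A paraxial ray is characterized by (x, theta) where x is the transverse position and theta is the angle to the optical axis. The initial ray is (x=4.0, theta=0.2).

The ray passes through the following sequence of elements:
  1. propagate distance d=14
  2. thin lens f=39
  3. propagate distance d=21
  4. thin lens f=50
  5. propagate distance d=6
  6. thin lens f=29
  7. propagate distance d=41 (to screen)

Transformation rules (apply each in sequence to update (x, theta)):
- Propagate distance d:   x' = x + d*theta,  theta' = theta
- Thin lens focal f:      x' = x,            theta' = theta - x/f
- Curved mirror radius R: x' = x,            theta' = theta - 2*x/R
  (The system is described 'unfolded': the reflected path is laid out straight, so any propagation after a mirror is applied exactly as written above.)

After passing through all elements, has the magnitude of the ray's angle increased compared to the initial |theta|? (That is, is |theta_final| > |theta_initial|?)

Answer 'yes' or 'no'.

Answer: yes

Derivation:
Initial: x=4.0000 theta=0.2000
After 1 (propagate distance d=14): x=6.8000 theta=0.2000
After 2 (thin lens f=39): x=6.8000 theta=1/39 (≈0.0256)
After 3 (propagate distance d=21): x=477/65 (≈7.3385) theta=1/39 (≈0.0256)
After 4 (thin lens f=50): x=477/65 (≈7.3385) theta=-1181/9750 (≈-0.1211)
After 5 (propagate distance d=6): x=10744/1625 (≈6.6117) theta=-1181/9750 (≈-0.1211)
After 6 (thin lens f=29): x=10744/1625 (≈6.6117) theta=-98713/282750 (≈-0.3491)
After 7 (propagate distance d=41 (to screen)): x=-2177777/282750 (≈-7.7021) theta=-98713/282750 (≈-0.3491)
|theta_initial|=0.2000 |theta_final|=98713/282750 (≈0.3491) -> increased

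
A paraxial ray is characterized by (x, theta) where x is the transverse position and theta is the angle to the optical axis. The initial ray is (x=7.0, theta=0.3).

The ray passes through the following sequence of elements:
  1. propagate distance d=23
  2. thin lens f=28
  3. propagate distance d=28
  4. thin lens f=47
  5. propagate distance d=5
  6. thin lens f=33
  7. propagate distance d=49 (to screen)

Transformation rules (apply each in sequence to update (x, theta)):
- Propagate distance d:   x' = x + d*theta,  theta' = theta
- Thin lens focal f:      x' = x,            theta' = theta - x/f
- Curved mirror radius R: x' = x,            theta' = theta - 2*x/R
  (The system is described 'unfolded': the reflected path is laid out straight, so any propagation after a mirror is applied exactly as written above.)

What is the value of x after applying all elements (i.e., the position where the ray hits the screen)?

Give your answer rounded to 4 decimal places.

Answer: -21.5457

Derivation:
Initial: x=7.0000 theta=0.3000
After 1 (propagate distance d=23): x=13.9000 theta=0.3000
After 2 (thin lens f=28): x=13.9000 theta=-11/56 (≈-0.1964)
After 3 (propagate distance d=28): x=8.4000 theta=-11/56 (≈-0.1964)
After 4 (thin lens f=47): x=8.4000 theta=-4937/13160 (≈-0.3752)
After 5 (propagate distance d=5): x=85859/13160 (≈6.5242) theta=-4937/13160 (≈-0.3752)
After 6 (thin lens f=33): x=85859/13160 (≈6.5242) theta=-1777/3102 (≈-0.5729)
After 7 (propagate distance d=49 (to screen)): x=-9356873/434280 (≈-21.5457) theta=-1777/3102 (≈-0.5729)
Rounded to 4 decimal places: x = -21.5457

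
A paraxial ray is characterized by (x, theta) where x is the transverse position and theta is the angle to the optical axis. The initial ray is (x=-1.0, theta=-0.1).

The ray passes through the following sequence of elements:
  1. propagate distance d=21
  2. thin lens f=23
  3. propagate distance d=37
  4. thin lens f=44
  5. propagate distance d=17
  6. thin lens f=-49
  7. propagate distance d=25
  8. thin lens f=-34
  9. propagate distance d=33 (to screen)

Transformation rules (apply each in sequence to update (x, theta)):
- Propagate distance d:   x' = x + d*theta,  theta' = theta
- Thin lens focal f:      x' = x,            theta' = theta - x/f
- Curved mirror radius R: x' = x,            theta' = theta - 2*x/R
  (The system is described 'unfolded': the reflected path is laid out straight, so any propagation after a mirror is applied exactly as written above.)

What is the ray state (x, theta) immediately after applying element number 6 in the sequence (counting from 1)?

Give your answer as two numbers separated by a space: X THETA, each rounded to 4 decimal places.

Initial: x=-1.0000 theta=-0.1000
After 1 (propagate distance d=21): x=-3.1000 theta=-0.1000
After 2 (thin lens f=23): x=-3.1000 theta=4/115 (≈0.0348)
After 3 (propagate distance d=37): x=-417/230 (≈-1.8130) theta=4/115 (≈0.0348)
After 4 (thin lens f=44): x=-417/230 (≈-1.8130) theta=769/10120 (≈0.0760)
After 5 (propagate distance d=17): x=-1055/2024 (≈-0.5212) theta=769/10120 (≈0.0760)
After 6 (thin lens f=-49): x=-1055/2024 (≈-0.5212) theta=1473/22540 (≈0.0654)
Rounded to 4 decimal places: x = -0.5212, theta = 0.0654

Answer: -0.5212 0.0654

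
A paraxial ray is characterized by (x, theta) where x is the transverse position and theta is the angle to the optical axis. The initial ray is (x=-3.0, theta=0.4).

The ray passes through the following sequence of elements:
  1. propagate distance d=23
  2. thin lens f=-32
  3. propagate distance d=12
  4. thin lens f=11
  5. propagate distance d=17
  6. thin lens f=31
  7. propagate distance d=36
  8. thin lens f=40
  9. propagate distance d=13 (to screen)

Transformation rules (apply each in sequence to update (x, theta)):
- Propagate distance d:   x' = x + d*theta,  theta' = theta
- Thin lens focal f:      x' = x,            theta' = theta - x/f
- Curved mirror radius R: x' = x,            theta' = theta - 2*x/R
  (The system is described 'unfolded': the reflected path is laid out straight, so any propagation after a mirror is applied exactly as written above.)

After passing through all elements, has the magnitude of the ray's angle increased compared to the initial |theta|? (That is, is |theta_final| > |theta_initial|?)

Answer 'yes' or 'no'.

Initial: x=-3.0000 theta=0.4000
After 1 (propagate distance d=23): x=6.2000 theta=0.4000
After 2 (thin lens f=-32): x=6.2000 theta=19/32 (≈0.5938)
After 3 (propagate distance d=12): x=13.3250 theta=19/32 (≈0.5938)
After 4 (thin lens f=11): x=13.3250 theta=-1087/1760 (≈-0.6176)
After 5 (propagate distance d=17): x=4973/1760 (≈2.8256) theta=-1087/1760 (≈-0.6176)
After 6 (thin lens f=31): x=4973/1760 (≈2.8256) theta=-3867/5456 (≈-0.7088)
After 7 (propagate distance d=36): x=-1237957/54560 (≈-22.6898) theta=-3867/5456 (≈-0.7088)
After 8 (thin lens f=40): x=-1237957/54560 (≈-22.6898) theta=-308843/2182400 (≈-0.1415)
After 9 (propagate distance d=13 (to screen)): x=-53533239/2182400 (≈-24.5295) theta=-308843/2182400 (≈-0.1415)
|theta_initial|=0.4000 |theta_final|=308843/2182400 (≈0.1415) -> not increased

Answer: no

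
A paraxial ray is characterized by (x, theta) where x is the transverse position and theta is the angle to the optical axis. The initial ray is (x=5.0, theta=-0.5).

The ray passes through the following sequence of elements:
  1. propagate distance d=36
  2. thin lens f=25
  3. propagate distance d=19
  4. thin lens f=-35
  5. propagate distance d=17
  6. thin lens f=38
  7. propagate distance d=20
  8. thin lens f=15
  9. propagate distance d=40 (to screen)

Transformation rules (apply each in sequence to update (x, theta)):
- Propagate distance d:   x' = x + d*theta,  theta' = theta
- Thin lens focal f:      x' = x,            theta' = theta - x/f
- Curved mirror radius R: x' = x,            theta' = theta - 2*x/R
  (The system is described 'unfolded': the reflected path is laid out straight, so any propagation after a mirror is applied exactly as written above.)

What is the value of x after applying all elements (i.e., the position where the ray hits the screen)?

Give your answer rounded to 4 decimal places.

Initial: x=5.0000 theta=-0.5000
After 1 (propagate distance d=36): x=-13.0000 theta=-0.5000
After 2 (thin lens f=25): x=-13.0000 theta=0.0200
After 3 (propagate distance d=19): x=-12.6200 theta=0.0200
After 4 (thin lens f=-35): x=-12.6200 theta=-298/875 (≈-0.3406)
After 5 (propagate distance d=17): x=-32217/1750 (≈-18.4097) theta=-298/875 (≈-0.3406)
After 6 (thin lens f=38): x=-32217/1750 (≈-18.4097) theta=1367/9500 (≈0.1439)
After 7 (propagate distance d=20): x=-516433/33250 (≈-15.5318) theta=1367/9500 (≈0.1439)
After 8 (thin lens f=15): x=-516433/33250 (≈-15.5318) theta=1176401/997500 (≈1.1793)
After 9 (propagate distance d=40 (to screen)): x=631261/19950 (≈31.6422) theta=1176401/997500 (≈1.1793)
Rounded to 4 decimal places: x = 31.6422

Answer: 31.6422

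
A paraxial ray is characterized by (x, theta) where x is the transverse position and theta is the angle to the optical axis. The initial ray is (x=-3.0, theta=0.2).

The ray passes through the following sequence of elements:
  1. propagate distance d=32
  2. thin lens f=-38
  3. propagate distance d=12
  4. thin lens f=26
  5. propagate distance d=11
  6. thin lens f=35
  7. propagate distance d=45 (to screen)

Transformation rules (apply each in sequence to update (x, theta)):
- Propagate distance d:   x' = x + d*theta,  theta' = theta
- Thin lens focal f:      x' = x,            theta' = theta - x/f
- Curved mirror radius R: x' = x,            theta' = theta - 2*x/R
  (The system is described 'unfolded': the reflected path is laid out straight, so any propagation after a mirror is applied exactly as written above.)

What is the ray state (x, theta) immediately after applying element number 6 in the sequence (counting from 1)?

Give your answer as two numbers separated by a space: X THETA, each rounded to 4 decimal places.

Answer: 7.1498 -0.1792

Derivation:
Initial: x=-3.0000 theta=0.2000
After 1 (propagate distance d=32): x=3.4000 theta=0.2000
After 2 (thin lens f=-38): x=3.4000 theta=11/38 (≈0.2895)
After 3 (propagate distance d=12): x=653/95 (≈6.8737) theta=11/38 (≈0.2895)
After 4 (thin lens f=26): x=653/95 (≈6.8737) theta=31/1235 (≈0.0251)
After 5 (propagate distance d=11): x=1766/247 (≈7.1498) theta=31/1235 (≈0.0251)
After 6 (thin lens f=35): x=1766/247 (≈7.1498) theta=-1549/8645 (≈-0.1792)
Rounded to 4 decimal places: x = 7.1498, theta = -0.1792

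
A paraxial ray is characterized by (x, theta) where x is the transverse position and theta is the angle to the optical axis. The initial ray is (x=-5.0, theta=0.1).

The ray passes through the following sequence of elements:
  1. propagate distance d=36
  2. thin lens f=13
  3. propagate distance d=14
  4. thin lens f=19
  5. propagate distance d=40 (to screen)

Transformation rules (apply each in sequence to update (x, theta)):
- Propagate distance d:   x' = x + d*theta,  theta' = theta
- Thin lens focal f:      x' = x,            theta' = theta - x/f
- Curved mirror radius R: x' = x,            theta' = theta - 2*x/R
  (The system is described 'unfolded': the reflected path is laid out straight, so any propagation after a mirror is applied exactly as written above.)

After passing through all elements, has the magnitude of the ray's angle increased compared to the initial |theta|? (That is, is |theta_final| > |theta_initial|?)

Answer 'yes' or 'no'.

Answer: yes

Derivation:
Initial: x=-5.0000 theta=0.1000
After 1 (propagate distance d=36): x=-1.4000 theta=0.1000
After 2 (thin lens f=13): x=-1.4000 theta=27/130 (≈0.2077)
After 3 (propagate distance d=14): x=98/65 (≈1.5077) theta=27/130 (≈0.2077)
After 4 (thin lens f=19): x=98/65 (≈1.5077) theta=317/2470 (≈0.1283)
After 5 (propagate distance d=40 (to screen)): x=8202/1235 (≈6.6413) theta=317/2470 (≈0.1283)
|theta_initial|=0.1000 |theta_final|=317/2470 (≈0.1283) -> increased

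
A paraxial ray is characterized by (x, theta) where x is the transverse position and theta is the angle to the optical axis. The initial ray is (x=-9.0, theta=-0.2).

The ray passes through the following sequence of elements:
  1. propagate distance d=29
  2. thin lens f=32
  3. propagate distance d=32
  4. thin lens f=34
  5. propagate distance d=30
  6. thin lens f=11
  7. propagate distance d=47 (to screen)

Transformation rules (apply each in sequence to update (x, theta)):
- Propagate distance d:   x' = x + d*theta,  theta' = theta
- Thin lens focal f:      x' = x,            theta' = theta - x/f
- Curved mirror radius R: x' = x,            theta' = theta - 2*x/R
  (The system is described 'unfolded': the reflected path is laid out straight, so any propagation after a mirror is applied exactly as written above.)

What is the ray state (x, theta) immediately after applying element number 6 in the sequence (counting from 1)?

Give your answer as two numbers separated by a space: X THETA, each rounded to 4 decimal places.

Answer: 7.1221 -0.1967

Derivation:
Initial: x=-9.0000 theta=-0.2000
After 1 (propagate distance d=29): x=-14.8000 theta=-0.2000
After 2 (thin lens f=32): x=-14.8000 theta=0.2625
After 3 (propagate distance d=32): x=-6.4000 theta=0.2625
After 4 (thin lens f=34): x=-6.4000 theta=613/1360 (≈0.4507)
After 5 (propagate distance d=30): x=4843/680 (≈7.1221) theta=613/1360 (≈0.4507)
After 6 (thin lens f=11): x=4843/680 (≈7.1221) theta=-2943/14960 (≈-0.1967)
Rounded to 4 decimal places: x = 7.1221, theta = -0.1967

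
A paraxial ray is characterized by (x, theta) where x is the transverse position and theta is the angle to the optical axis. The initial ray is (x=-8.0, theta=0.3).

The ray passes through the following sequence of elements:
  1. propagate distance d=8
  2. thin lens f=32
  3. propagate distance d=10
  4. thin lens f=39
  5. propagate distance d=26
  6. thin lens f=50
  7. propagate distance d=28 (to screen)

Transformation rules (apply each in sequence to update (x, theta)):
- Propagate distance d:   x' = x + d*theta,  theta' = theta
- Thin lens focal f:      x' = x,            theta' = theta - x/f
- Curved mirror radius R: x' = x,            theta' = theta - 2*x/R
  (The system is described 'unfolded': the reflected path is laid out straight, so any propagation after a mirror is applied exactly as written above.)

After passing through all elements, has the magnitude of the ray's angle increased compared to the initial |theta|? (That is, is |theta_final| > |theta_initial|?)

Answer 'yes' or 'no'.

Initial: x=-8.0000 theta=0.3000
After 1 (propagate distance d=8): x=-5.6000 theta=0.3000
After 2 (thin lens f=32): x=-5.6000 theta=0.4750
After 3 (propagate distance d=10): x=-0.8500 theta=0.4750
After 4 (thin lens f=39): x=-0.8500 theta=155/312 (≈0.4968)
After 5 (propagate distance d=26): x=181/15 (≈12.0667) theta=155/312 (≈0.4968)
After 6 (thin lens f=50): x=181/15 (≈12.0667) theta=3321/13000 (≈0.2555)
After 7 (propagate distance d=28 (to screen)): x=187391/9750 (≈19.2196) theta=3321/13000 (≈0.2555)
|theta_initial|=0.3000 |theta_final|=3321/13000 (≈0.2555) -> not increased

Answer: no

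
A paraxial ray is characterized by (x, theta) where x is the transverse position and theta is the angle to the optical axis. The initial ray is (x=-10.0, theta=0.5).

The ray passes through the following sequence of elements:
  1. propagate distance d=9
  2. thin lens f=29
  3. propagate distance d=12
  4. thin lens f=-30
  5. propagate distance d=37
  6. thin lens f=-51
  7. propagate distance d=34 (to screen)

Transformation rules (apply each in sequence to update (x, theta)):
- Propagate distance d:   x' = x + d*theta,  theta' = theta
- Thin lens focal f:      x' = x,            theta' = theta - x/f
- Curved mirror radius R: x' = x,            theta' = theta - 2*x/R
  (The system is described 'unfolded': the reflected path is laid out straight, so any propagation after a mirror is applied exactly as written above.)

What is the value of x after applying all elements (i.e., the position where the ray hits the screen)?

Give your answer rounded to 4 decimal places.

Answer: 79.4554

Derivation:
Initial: x=-10.0000 theta=0.5000
After 1 (propagate distance d=9): x=-5.5000 theta=0.5000
After 2 (thin lens f=29): x=-5.5000 theta=20/29 (≈0.6897)
After 3 (propagate distance d=12): x=161/58 (≈2.7759) theta=20/29 (≈0.6897)
After 4 (thin lens f=-30): x=161/58 (≈2.7759) theta=1361/1740 (≈0.7822)
After 5 (propagate distance d=37): x=1903/60 (≈31.7167) theta=1361/1740 (≈0.7822)
After 6 (thin lens f=-51): x=1903/60 (≈31.7167) theta=62299/44370 (≈1.4041)
After 7 (propagate distance d=34 (to screen)): x=414757/5220 (≈79.4554) theta=62299/44370 (≈1.4041)
Rounded to 4 decimal places: x = 79.4554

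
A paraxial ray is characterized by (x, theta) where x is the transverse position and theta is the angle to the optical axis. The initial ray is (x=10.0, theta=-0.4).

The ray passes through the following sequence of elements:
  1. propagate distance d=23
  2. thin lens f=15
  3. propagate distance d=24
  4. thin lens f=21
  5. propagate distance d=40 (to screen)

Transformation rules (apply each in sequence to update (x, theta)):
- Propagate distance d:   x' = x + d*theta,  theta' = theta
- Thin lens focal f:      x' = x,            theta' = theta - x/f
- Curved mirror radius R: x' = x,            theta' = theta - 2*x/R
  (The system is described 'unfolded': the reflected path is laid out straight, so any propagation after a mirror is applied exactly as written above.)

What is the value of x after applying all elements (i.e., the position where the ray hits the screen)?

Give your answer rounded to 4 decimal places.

Answer: -9.0133

Derivation:
Initial: x=10.0000 theta=-0.4000
After 1 (propagate distance d=23): x=0.8000 theta=-0.4000
After 2 (thin lens f=15): x=0.8000 theta=-34/75 (≈-0.4533)
After 3 (propagate distance d=24): x=-10.0800 theta=-34/75 (≈-0.4533)
After 4 (thin lens f=21): x=-10.0800 theta=2/75 (≈0.0267)
After 5 (propagate distance d=40 (to screen)): x=-676/75 (≈-9.0133) theta=2/75 (≈0.0267)
Rounded to 4 decimal places: x = -9.0133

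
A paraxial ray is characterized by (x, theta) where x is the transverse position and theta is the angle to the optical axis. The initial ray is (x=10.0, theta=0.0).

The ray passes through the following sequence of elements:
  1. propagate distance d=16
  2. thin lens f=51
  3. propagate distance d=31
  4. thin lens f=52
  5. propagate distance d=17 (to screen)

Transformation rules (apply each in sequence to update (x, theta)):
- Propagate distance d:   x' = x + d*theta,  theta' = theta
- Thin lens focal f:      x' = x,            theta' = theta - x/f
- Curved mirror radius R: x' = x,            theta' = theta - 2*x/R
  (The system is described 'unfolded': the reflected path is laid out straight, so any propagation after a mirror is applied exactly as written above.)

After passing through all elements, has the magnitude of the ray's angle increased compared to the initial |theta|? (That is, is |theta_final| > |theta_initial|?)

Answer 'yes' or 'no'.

Initial: x=10.0000 theta=0.0000
After 1 (propagate distance d=16): x=10.0000 theta=0.0000
After 2 (thin lens f=51): x=10.0000 theta=-10/51 (≈-0.1961)
After 3 (propagate distance d=31): x=200/51 (≈3.9216) theta=-10/51 (≈-0.1961)
After 4 (thin lens f=52): x=200/51 (≈3.9216) theta=-60/221 (≈-0.2715)
After 5 (propagate distance d=17 (to screen)): x=-460/663 (≈-0.6938) theta=-60/221 (≈-0.2715)
|theta_initial|=0.0000 |theta_final|=60/221 (≈0.2715) -> increased

Answer: yes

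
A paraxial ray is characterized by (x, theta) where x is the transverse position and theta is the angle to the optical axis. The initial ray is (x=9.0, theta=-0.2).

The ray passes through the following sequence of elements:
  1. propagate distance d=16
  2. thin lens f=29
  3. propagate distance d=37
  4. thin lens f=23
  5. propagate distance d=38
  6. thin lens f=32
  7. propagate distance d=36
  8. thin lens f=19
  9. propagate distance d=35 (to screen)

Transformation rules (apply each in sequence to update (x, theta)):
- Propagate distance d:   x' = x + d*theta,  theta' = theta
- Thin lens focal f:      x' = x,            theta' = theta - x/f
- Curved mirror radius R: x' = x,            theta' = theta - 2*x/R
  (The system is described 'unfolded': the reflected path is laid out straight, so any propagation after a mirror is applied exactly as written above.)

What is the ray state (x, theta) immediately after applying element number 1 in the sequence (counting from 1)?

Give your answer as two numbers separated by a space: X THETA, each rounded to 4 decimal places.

Initial: x=9.0000 theta=-0.2000
After 1 (propagate distance d=16): x=5.8000 theta=-0.2000
Rounded to 4 decimal places: x = 5.8000, theta = -0.2000

Answer: 5.8000 -0.2000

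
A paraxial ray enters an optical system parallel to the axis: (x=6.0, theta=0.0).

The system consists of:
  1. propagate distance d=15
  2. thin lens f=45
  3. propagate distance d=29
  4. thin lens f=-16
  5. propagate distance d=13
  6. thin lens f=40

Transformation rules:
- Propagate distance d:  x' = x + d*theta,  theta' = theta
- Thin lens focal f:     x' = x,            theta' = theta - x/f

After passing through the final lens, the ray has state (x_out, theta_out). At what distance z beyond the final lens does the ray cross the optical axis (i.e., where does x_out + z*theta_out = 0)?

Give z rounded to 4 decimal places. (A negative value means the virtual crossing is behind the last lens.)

Initial: x=6.0000 theta=0.0000
After 1 (propagate distance d=15): x=6.0000 theta=0.0000
After 2 (thin lens f=45): x=6.0000 theta=-2/15 (≈-0.1333)
After 3 (propagate distance d=29): x=32/15 (≈2.1333) theta=-2/15 (≈-0.1333)
After 4 (thin lens f=-16): x=32/15 (≈2.1333) theta=0.0000
After 5 (propagate distance d=13): x=32/15 (≈2.1333) theta=0.0000
After 6 (thin lens f=40): x=32/15 (≈2.1333) theta=-4/75 (≈-0.0533)
z_focus = -x_out/theta_out = -(32/15)/(-4/75) = 40.0000
Rounded to 4 decimal places: z = 40.0000

Answer: 40.0000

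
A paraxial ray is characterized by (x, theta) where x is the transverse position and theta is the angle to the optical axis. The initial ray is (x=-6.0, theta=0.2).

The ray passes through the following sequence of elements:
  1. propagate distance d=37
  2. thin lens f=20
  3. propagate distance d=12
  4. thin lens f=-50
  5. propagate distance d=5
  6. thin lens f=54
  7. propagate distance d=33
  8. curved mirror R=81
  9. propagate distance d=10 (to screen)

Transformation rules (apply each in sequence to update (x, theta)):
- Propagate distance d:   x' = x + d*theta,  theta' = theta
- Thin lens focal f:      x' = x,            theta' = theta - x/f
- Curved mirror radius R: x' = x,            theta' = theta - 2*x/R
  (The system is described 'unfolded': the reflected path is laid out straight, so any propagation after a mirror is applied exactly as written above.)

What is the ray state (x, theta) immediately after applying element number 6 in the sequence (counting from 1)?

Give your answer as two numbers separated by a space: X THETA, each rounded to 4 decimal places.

Initial: x=-6.0000 theta=0.2000
After 1 (propagate distance d=37): x=1.4000 theta=0.2000
After 2 (thin lens f=20): x=1.4000 theta=0.1300
After 3 (propagate distance d=12): x=2.9600 theta=0.1300
After 4 (thin lens f=-50): x=2.9600 theta=0.1892
After 5 (propagate distance d=5): x=3.9060 theta=0.1892
After 6 (thin lens f=54): x=3.9060 theta=1753/15000 (≈0.1169)
Rounded to 4 decimal places: x = 3.9060, theta = 0.1169

Answer: 3.9060 0.1169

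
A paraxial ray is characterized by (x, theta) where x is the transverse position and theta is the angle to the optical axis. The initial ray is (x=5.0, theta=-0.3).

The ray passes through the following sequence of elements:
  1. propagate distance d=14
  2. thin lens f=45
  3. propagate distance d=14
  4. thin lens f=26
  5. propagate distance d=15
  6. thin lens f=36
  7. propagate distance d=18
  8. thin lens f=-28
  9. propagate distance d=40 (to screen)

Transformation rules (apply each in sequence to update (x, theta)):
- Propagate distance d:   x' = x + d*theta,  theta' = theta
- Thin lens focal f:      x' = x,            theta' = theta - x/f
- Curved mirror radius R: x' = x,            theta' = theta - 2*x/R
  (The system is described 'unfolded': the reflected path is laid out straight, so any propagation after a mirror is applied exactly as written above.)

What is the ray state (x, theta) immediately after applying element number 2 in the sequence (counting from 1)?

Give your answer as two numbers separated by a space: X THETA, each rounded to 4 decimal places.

Initial: x=5.0000 theta=-0.3000
After 1 (propagate distance d=14): x=0.8000 theta=-0.3000
After 2 (thin lens f=45): x=0.8000 theta=-143/450 (≈-0.3178)
Rounded to 4 decimal places: x = 0.8000, theta = -0.3178

Answer: 0.8000 -0.3178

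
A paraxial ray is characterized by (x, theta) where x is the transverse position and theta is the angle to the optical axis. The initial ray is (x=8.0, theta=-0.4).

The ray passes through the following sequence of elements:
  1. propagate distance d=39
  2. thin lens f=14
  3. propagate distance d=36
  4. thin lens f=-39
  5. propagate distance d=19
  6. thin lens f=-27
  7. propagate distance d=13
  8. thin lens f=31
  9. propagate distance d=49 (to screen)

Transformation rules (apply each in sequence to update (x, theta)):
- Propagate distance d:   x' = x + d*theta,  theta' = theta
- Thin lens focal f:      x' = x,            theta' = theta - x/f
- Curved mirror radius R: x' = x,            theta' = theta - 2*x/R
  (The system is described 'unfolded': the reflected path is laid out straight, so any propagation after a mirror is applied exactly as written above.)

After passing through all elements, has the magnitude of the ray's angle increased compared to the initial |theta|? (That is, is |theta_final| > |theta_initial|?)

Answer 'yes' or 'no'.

Answer: no

Derivation:
Initial: x=8.0000 theta=-0.4000
After 1 (propagate distance d=39): x=-7.6000 theta=-0.4000
After 2 (thin lens f=14): x=-7.6000 theta=1/7 (≈0.1429)
After 3 (propagate distance d=36): x=-86/35 (≈-2.4571) theta=1/7 (≈0.1429)
After 4 (thin lens f=-39): x=-86/35 (≈-2.4571) theta=109/1365 (≈0.0799)
After 5 (propagate distance d=19): x=-1283/1365 (≈-0.9399) theta=109/1365 (≈0.0799)
After 6 (thin lens f=-27): x=-1283/1365 (≈-0.9399) theta=332/7371 (≈0.0450)
After 7 (propagate distance d=13): x=-13061/36855 (≈-0.3544) theta=332/7371 (≈0.0450)
After 8 (thin lens f=31): x=-13061/36855 (≈-0.3544) theta=7169/126945 (≈0.0565)
After 9 (propagate distance d=49 (to screen)): x=2756638/1142505 (≈2.4128) theta=7169/126945 (≈0.0565)
|theta_initial|=0.4000 |theta_final|=7169/126945 (≈0.0565) -> not increased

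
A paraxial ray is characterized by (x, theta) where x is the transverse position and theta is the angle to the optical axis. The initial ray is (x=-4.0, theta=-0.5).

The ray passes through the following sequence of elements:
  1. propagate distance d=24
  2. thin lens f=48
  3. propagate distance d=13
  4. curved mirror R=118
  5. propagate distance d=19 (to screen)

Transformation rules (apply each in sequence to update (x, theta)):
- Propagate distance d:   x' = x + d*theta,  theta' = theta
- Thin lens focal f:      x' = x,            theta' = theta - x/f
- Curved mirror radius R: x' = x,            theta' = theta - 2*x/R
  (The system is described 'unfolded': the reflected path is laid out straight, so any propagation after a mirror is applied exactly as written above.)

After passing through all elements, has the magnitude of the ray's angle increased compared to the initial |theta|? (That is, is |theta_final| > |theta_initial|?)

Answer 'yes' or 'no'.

Initial: x=-4.0000 theta=-0.5000
After 1 (propagate distance d=24): x=-16.0000 theta=-0.5000
After 2 (thin lens f=48): x=-16.0000 theta=-1/6 (≈-0.1667)
After 3 (propagate distance d=13): x=-109/6 (≈-18.1667) theta=-1/6 (≈-0.1667)
After 4 (curved mirror R=118): x=-109/6 (≈-18.1667) theta=25/177 (≈0.1412)
After 5 (propagate distance d=19 (to screen)): x=-1827/118 (≈-15.4831) theta=25/177 (≈0.1412)
|theta_initial|=0.5000 |theta_final|=25/177 (≈0.1412) -> not increased

Answer: no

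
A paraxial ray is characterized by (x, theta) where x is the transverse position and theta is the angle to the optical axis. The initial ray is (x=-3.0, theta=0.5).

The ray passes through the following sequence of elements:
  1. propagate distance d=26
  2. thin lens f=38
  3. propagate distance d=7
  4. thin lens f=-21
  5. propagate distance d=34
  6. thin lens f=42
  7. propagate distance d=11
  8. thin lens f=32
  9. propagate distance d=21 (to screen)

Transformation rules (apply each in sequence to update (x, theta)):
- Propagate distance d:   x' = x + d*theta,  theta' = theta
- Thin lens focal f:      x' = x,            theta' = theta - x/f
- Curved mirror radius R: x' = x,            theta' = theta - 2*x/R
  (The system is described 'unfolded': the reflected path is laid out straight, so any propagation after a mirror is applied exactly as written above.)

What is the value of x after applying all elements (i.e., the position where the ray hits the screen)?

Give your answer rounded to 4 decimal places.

Initial: x=-3.0000 theta=0.5000
After 1 (propagate distance d=26): x=10.0000 theta=0.5000
After 2 (thin lens f=38): x=10.0000 theta=9/38 (≈0.2368)
After 3 (propagate distance d=7): x=443/38 (≈11.6579) theta=9/38 (≈0.2368)
After 4 (thin lens f=-21): x=443/38 (≈11.6579) theta=316/399 (≈0.7920)
After 5 (propagate distance d=34): x=30791/798 (≈38.5852) theta=316/399 (≈0.7920)
After 6 (thin lens f=42): x=30791/798 (≈38.5852) theta=-4247/33516 (≈-0.1267)
After 7 (propagate distance d=11): x=1246505/33516 (≈37.1913) theta=-4247/33516 (≈-0.1267)
After 8 (thin lens f=32): x=1246505/33516 (≈37.1913) theta=-21943/17024 (≈-1.2889)
After 9 (propagate distance d=21 (to screen)): x=10857571/1072512 (≈10.1235) theta=-21943/17024 (≈-1.2889)
Rounded to 4 decimal places: x = 10.1235

Answer: 10.1235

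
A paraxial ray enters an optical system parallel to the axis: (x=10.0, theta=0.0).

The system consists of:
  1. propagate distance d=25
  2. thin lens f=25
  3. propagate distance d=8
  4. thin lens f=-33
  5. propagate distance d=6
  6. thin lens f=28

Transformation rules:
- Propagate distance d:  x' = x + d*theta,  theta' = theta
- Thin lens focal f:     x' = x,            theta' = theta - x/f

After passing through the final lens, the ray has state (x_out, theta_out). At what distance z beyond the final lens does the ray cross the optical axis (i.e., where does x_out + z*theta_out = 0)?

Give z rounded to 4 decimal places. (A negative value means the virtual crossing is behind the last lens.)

Answer: 14.2607

Derivation:
Initial: x=10.0000 theta=0.0000
After 1 (propagate distance d=25): x=10.0000 theta=0.0000
After 2 (thin lens f=25): x=10.0000 theta=-0.4000
After 3 (propagate distance d=8): x=6.8000 theta=-0.4000
After 4 (thin lens f=-33): x=6.8000 theta=-32/165 (≈-0.1939)
After 5 (propagate distance d=6): x=62/11 (≈5.6364) theta=-32/165 (≈-0.1939)
After 6 (thin lens f=28): x=62/11 (≈5.6364) theta=-83/210 (≈-0.3952)
z_focus = -x_out/theta_out = -(62/11)/(-83/210) = 13020/913 ≈ 14.2607
Rounded to 4 decimal places: z = 14.2607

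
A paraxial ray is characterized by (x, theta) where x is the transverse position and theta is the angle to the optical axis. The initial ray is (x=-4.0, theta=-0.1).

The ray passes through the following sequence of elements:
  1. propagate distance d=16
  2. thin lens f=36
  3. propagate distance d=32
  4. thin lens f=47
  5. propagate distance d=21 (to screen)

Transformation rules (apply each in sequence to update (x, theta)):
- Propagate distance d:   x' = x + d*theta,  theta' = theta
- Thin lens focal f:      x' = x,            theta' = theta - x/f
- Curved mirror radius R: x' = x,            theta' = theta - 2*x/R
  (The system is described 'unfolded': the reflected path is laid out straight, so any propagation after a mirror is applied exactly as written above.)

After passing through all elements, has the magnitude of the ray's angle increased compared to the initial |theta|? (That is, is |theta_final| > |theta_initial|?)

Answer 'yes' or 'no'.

Answer: yes

Derivation:
Initial: x=-4.0000 theta=-0.1000
After 1 (propagate distance d=16): x=-5.6000 theta=-0.1000
After 2 (thin lens f=36): x=-5.6000 theta=1/18 (≈0.0556)
After 3 (propagate distance d=32): x=-172/45 (≈-3.8222) theta=1/18 (≈0.0556)
After 4 (thin lens f=47): x=-172/45 (≈-3.8222) theta=193/1410 (≈0.1369)
After 5 (propagate distance d=21 (to screen)): x=-4009/4230 (≈-0.9478) theta=193/1410 (≈0.1369)
|theta_initial|=0.1000 |theta_final|=193/1410 (≈0.1369) -> increased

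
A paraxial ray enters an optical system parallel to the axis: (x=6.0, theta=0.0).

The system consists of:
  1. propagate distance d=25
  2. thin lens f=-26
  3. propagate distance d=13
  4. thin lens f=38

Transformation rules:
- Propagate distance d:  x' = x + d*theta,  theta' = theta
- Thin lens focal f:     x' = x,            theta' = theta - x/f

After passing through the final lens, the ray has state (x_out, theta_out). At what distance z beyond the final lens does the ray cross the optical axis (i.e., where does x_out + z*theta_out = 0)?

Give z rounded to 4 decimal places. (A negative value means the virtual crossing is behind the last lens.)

Initial: x=6.0000 theta=0.0000
After 1 (propagate distance d=25): x=6.0000 theta=0.0000
After 2 (thin lens f=-26): x=6.0000 theta=3/13 (≈0.2308)
After 3 (propagate distance d=13): x=9.0000 theta=3/13 (≈0.2308)
After 4 (thin lens f=38): x=9.0000 theta=-3/494 (≈-0.0061)
z_focus = -x_out/theta_out = -(9.0000)/(-3/494) = 1482.0000
Rounded to 4 decimal places: z = 1482.0000

Answer: 1482.0000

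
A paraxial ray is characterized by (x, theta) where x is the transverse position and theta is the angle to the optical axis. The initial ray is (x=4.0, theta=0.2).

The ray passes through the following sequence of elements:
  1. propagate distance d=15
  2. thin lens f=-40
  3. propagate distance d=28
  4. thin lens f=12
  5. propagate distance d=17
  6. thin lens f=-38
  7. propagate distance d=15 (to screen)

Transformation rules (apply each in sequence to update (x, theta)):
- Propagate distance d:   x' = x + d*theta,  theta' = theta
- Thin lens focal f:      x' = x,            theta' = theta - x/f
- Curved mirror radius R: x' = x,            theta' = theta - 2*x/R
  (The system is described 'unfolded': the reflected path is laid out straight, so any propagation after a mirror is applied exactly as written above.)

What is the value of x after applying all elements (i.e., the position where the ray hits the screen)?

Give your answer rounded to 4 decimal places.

Answer: -17.5285

Derivation:
Initial: x=4.0000 theta=0.2000
After 1 (propagate distance d=15): x=7.0000 theta=0.2000
After 2 (thin lens f=-40): x=7.0000 theta=0.3750
After 3 (propagate distance d=28): x=17.5000 theta=0.3750
After 4 (thin lens f=12): x=17.5000 theta=-13/12 (≈-1.0833)
After 5 (propagate distance d=17): x=-11/12 (≈-0.9167) theta=-13/12 (≈-1.0833)
After 6 (thin lens f=-38): x=-11/12 (≈-0.9167) theta=-505/456 (≈-1.1075)
After 7 (propagate distance d=15 (to screen)): x=-7993/456 (≈-17.5285) theta=-505/456 (≈-1.1075)
Rounded to 4 decimal places: x = -17.5285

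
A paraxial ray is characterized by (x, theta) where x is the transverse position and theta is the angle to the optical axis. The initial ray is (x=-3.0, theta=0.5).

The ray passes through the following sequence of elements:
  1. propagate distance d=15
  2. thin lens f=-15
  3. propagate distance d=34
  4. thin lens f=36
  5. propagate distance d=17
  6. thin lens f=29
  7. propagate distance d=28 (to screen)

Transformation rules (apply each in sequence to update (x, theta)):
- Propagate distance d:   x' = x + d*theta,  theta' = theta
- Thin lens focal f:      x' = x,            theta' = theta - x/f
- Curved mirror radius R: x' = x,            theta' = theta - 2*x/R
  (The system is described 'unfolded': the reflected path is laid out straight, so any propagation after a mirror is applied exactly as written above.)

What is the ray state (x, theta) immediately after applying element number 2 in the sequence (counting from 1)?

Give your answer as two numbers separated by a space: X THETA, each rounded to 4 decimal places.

Answer: 4.5000 0.8000

Derivation:
Initial: x=-3.0000 theta=0.5000
After 1 (propagate distance d=15): x=4.5000 theta=0.5000
After 2 (thin lens f=-15): x=4.5000 theta=0.8000
Rounded to 4 decimal places: x = 4.5000, theta = 0.8000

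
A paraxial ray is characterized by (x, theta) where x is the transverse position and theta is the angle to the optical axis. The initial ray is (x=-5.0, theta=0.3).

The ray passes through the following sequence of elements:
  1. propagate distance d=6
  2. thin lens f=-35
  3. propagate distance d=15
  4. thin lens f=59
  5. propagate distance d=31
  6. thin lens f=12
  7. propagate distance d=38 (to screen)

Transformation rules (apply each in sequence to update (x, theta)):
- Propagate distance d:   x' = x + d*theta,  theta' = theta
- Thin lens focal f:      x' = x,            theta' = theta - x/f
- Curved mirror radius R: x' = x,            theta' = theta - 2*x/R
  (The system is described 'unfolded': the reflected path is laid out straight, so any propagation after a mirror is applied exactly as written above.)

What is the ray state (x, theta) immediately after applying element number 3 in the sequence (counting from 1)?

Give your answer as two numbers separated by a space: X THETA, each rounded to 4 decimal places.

Answer: -0.0714 0.2086

Derivation:
Initial: x=-5.0000 theta=0.3000
After 1 (propagate distance d=6): x=-3.2000 theta=0.3000
After 2 (thin lens f=-35): x=-3.2000 theta=73/350 (≈0.2086)
After 3 (propagate distance d=15): x=-1/14 (≈-0.0714) theta=73/350 (≈0.2086)
Rounded to 4 decimal places: x = -0.0714, theta = 0.2086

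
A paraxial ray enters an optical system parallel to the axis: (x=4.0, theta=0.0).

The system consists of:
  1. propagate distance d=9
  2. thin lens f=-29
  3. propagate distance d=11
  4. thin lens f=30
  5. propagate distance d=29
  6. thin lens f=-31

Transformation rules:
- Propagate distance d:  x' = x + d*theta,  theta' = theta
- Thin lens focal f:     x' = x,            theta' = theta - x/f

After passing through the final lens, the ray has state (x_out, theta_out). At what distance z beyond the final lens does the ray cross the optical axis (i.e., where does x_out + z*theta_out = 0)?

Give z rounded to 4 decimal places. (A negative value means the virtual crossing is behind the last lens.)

Answer: -47.0167

Derivation:
Initial: x=4.0000 theta=0.0000
After 1 (propagate distance d=9): x=4.0000 theta=0.0000
After 2 (thin lens f=-29): x=4.0000 theta=4/29 (≈0.1379)
After 3 (propagate distance d=11): x=160/29 (≈5.5172) theta=4/29 (≈0.1379)
After 4 (thin lens f=30): x=160/29 (≈5.5172) theta=-4/87 (≈-0.0460)
After 5 (propagate distance d=29): x=364/87 (≈4.1839) theta=-4/87 (≈-0.0460)
After 6 (thin lens f=-31): x=364/87 (≈4.1839) theta=80/899 (≈0.0890)
z_focus = -x_out/theta_out = -(364/87)/(80/899) = -2821/60 ≈ -47.0167
Rounded to 4 decimal places: z = -47.0167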